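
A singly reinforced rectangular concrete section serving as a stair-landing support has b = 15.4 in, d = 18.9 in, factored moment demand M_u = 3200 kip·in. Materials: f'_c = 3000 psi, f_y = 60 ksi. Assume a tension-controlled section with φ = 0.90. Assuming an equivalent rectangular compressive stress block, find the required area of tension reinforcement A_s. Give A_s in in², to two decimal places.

A_s ≈ 3.68 in²

M_n = M_u/φ = 3200/0.90 = 3555.56 kip·in.
From M_n = 0.85 f'_c a b (d − a/2):
a = d − √(d² − 2M_n/(0.85 f'_c b)) = 18.9 − √(18.9² − 2 × 3555.56/(0.85 × 3 × 15.4)) = 5.629 in.
A_s = 0.85 f'_c a b / f_y = 0.85 × 3 × 5.629 × 15.4 / 60 = 3.684 in².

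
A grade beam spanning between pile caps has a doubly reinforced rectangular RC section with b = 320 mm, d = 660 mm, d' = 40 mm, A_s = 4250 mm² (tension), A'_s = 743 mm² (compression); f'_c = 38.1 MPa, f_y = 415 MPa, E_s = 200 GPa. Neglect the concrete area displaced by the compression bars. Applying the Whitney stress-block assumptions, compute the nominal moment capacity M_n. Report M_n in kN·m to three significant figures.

Assume both tension and compression steel yield.
Net tension couple steel: A_s − A'_s = 3507 mm².
a = (A_s − A'_s) f_y / (0.85 f'_c b) = 1455405/(0.85 × 38.1 × 320) = 140.44 mm.
c = a/β₁ = 140.44/0.778 = 180.51 mm; ε'_s = 0.003(c − d')/c = 0.0023 ≥ f_y/E_s = 0.0021, so compression steel does yield.
M_n = (A_s − A'_s) f_y (d − a/2) + A'_s f_y (d − d') = [1455405 × (660 − 70.22) + 308345 × (660 − 40)] × 10⁻⁶ = 858.37 + 191.17 = 1049.54 kN·m.

M_n ≈ 1050 kN·m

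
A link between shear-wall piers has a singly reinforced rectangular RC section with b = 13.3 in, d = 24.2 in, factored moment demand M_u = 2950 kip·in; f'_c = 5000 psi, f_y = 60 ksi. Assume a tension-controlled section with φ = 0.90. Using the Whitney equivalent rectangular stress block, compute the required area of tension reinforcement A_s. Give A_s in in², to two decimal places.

A_s ≈ 2.38 in²

M_n = M_u/φ = 2950/0.90 = 3277.78 kip·in.
From M_n = 0.85 f'_c a b (d − a/2):
a = d − √(d² − 2M_n/(0.85 f'_c b)) = 24.2 − √(24.2² − 2 × 3277.78/(0.85 × 5 × 13.3)) = 2.528 in.
A_s = 0.85 f'_c a b / f_y = 0.85 × 5 × 2.528 × 13.3 / 60 = 2.382 in².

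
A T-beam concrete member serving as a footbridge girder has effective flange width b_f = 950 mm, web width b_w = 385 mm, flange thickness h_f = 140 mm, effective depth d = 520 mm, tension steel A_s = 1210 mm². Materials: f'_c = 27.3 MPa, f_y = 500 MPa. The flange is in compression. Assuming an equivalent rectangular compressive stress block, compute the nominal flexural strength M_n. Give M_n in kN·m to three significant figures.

Tension: T = A_s f_y = 1210 × 500 = 605000 N.
Try a within the flange: a = T/(0.85 f'_c b_f) = 605000/(0.85 × 27.3 × 950) = 27.44 mm.
Since a = 27.44 ≤ h_f = 140 mm, the stress block lies entirely in the flange; analyse as a rectangular beam of width b_f.
M_n = T(d − a/2) = 605000 × (520 − 13.72) = 306.30 × 10⁶ N·mm.
M_n = 306.30 kN·m.

M_n ≈ 306 kN·m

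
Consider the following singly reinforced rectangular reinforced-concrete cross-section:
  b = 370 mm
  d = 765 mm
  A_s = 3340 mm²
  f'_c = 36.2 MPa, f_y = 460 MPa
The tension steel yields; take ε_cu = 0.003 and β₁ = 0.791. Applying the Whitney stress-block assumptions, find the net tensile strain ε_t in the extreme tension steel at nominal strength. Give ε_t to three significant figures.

a = A_s f_y/(0.85 f'_c b) = 134.95 mm.
β₁ = 0.791, so c = a/β₁ = 134.95/0.791 = 170.61 mm.
From the linear strain diagram with ε_cu = 0.003: ε_t = 0.003 (d − c)/c = 0.003 × (765 − 170.61)/170.61 = 0.0105.
Since ε_t ≥ 0.005, the section is tension-controlled.

ε_t ≈ 0.0105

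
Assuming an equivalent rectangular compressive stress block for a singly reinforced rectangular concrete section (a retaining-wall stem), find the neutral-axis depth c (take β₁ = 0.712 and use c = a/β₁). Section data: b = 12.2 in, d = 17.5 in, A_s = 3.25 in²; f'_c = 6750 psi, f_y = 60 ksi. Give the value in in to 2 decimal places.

c ≈ 3.91 in

T = A_s f_y = 3.25 × 60 = 195 kips.
a = T/(0.85 f'_c b) = 195/(0.85 × 6.75 × 12.2) = 2.7858 in.
With β₁ = 0.712, c = a/β₁ = 2.7858/0.712 = 3.91 in.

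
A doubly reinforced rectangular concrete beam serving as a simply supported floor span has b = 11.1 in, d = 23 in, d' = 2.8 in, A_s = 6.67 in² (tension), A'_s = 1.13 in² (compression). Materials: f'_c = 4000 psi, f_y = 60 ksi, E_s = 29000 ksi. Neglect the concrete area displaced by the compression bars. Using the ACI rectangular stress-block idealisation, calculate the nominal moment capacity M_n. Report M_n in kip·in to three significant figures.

M_n ≈ 7550 kip·in

Assume both steels yield.
a = (A_s − A'_s) f_y/(0.85 f'_c b) = (6.67 − 1.13) × 60/(0.85 × 4 × 11.1) = 8.808 in.
c = a/β₁ = 8.808/0.85 = 10.362 in; ε'_s = 0.003(c − d')/c = 0.0022 ≥ ε_y = 0.0021, so the compression steel yields.
M_n = (A_s − A'_s) f_y (d − a/2) + A'_s f_y (d − d') = 332.4 × (23 − 4.404) + 67.8 × (23 − 2.8) = 6181.3 + 1369.6 = 7550.9 kip·in.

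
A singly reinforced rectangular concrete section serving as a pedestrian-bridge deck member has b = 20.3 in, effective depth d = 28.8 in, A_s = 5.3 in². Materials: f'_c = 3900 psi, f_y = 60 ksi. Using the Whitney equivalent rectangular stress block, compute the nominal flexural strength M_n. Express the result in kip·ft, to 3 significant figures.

T = A_s f_y = 5.3 × 60 = 318 kips.
a = T/(0.85 f'_c b) = 318/(0.85 × 3.9 × 20.3) = 4.725 in.
M_n = T(d − a/2) = 318 × (28.8 − 2.3625) = 8407.1 kip·in = 8407.1/12 = 700.59 kip·ft.

M_n ≈ 701 kip·ft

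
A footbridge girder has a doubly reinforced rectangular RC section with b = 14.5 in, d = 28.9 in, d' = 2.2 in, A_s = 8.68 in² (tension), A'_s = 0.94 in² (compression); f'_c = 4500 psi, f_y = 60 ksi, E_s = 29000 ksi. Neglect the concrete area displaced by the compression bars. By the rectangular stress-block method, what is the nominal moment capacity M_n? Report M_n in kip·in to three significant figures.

Assume both steels yield.
a = (A_s − A'_s) f_y/(0.85 f'_c b) = (8.68 − 0.94) × 60/(0.85 × 4.5 × 14.5) = 8.373 in.
c = a/β₁ = 8.373/0.825 = 10.149 in; ε'_s = 0.003(c − d')/c = 0.0023 ≥ ε_y = 0.0021, so the compression steel yields.
M_n = (A_s − A'_s) f_y (d − a/2) + A'_s f_y (d − d') = 464.4 × (28.9 − 4.1865) + 56.4 × (28.9 − 2.2) = 11476.9 + 1505.9 = 12982.8 kip·in.

M_n ≈ 13000 kip·in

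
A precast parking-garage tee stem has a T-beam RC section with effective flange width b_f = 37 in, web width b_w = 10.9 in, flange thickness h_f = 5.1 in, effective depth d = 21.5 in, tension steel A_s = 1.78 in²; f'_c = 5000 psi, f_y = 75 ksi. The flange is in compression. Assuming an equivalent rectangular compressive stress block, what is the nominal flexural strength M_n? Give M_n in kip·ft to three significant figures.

Tension: T = A_s f_y = 1.78 × 75 = 133.5 kips.
Try a within the flange: a = T/(0.85 f'_c b_f) = 133.5/(0.85 × 5 × 37) = 0.849 in.
Since a = 0.849 ≤ h_f = 5.1 in, the stress block lies entirely in the flange; analyse as a rectangular beam of width b_f.
M_n = T(d − a/2) = 133.5 × (21.5 − 0.4245) = 2813.6 kip·in.
M_n = 2813.6/12 = 234.47 kip·ft.

M_n ≈ 234 kip·ft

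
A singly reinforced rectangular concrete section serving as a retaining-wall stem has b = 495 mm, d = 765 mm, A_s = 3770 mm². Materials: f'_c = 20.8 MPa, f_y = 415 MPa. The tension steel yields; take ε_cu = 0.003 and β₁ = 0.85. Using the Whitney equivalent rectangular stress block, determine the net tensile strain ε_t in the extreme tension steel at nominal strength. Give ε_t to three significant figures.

ε_t ≈ 0.00791

a = A_s f_y/(0.85 f'_c b) = 178.77 mm.
β₁ = 0.85, so c = a/β₁ = 178.77/0.85 = 210.32 mm.
From the linear strain diagram with ε_cu = 0.003: ε_t = 0.003 (d − c)/c = 0.003 × (765 − 210.32)/210.32 = 0.00791.
Since ε_t ≥ 0.005, the section is tension-controlled.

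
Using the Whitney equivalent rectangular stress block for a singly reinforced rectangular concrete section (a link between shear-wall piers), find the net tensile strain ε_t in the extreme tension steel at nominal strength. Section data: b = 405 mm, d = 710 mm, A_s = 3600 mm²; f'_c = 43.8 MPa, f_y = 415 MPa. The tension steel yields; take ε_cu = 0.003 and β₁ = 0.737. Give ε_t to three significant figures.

ε_t ≈ 0.0128

a = A_s f_y/(0.85 f'_c b) = 99.08 mm.
β₁ = 0.737, so c = a/β₁ = 99.08/0.737 = 134.44 mm.
From the linear strain diagram with ε_cu = 0.003: ε_t = 0.003 (d − c)/c = 0.003 × (710 − 134.44)/134.44 = 0.0128.
Since ε_t ≥ 0.005, the section is tension-controlled.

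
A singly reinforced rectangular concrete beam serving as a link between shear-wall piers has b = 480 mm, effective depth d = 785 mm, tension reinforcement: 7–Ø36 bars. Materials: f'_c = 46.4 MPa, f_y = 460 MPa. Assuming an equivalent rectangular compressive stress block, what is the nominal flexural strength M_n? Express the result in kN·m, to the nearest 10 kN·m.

M_n ≈ 2290 kN·m

A_s = 7 × 1018 = 7126 mm².
T = A_s f_y = 7126 × 460 = 3277960 N = 3277.96 kN.
From C = T: a = T/(0.85 f'_c b) = 3277960/(0.85 × 46.4 × 480) = 173.15 mm.
M_n = T(d − a/2) = 3277.96 kN × (785 − 86.575) mm = 2289.41 kN·m.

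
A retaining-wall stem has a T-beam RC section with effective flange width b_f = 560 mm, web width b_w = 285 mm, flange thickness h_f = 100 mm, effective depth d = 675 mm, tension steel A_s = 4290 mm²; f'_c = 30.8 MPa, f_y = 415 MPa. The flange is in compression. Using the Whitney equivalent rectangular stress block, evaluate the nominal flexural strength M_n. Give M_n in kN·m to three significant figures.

Tension: T = A_s f_y = 4290 × 415 = 1780350 N.
Try a within the flange: a = T/(0.85 f'_c b_f) = 1780350/(0.85 × 30.8 × 560) = 121.44 mm.
a = 121.44 > h_f = 100 mm: the block extends into the web. Split into flange-overhang and web parts.
C_f = 0.85 f'_c (b_f − b_w) h_f = 0.85 × 30.8 × (560 − 285) × 100 = 719950 N.
Remaining web compression depth: a_w = (T − C_f)/(0.85 f'_c b_w) = (1780350 − 719950)/(0.85 × 30.8 × 285) = 142.12 mm.
M_n = C_f(d − h_f/2) + (T − C_f)(d − a_w/2) = 719950 × (675 − 50) + 1060400 × (675 − 71.06) = 449.97 + 640.42 = 1090.39 × 10⁶ N·mm.
M_n = 1090.39 kN·m.

M_n ≈ 1090 kN·m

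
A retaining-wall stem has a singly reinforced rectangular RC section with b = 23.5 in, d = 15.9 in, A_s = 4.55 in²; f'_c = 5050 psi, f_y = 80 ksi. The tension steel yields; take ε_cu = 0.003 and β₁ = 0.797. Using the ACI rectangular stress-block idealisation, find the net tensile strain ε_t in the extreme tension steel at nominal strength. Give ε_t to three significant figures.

a = A_s f_y/(0.85 f'_c b) = 3.608 in.
β₁ = 0.797, so c = a/β₁ = 3.608/0.797 = 4.527 in.
From the linear strain diagram with ε_cu = 0.003: ε_t = 0.003 (d − c)/c = 0.003 × (15.9 − 4.527)/4.527 = 0.00754.
Since ε_t ≥ 0.005, the section is tension-controlled.

ε_t ≈ 0.00754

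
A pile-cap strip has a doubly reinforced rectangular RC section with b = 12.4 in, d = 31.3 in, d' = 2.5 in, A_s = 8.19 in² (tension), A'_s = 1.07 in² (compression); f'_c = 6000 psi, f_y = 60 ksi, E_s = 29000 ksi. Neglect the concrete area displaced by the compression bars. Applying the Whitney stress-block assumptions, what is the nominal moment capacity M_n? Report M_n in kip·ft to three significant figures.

M_n ≈ 1150 kip·ft

Assume both steels yield.
a = (A_s − A'_s) f_y/(0.85 f'_c b) = (8.19 − 1.07) × 60/(0.85 × 6 × 12.4) = 6.755 in.
c = a/β₁ = 6.755/0.75 = 9.007 in; ε'_s = 0.003(c − d')/c = 0.0022 ≥ ε_y = 0.0021, so the compression steel yields.
M_n = (A_s − A'_s) f_y (d − a/2) + A'_s f_y (d − d') = 427.2 × (31.3 − 3.3775) + 64.2 × (31.3 − 2.5) = 11928.5 + 1849.0 = 13777.5 kip·in = 13777.5/12 = 1148.13 kip·ft.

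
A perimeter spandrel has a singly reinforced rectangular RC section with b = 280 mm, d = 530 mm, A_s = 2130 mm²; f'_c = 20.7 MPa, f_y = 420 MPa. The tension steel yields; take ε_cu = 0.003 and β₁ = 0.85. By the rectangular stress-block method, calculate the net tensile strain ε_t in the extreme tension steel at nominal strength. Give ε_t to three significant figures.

ε_t ≈ 0.00444

a = A_s f_y/(0.85 f'_c b) = 181.59 mm.
β₁ = 0.85, so c = a/β₁ = 181.59/0.85 = 213.64 mm.
From the linear strain diagram with ε_cu = 0.003: ε_t = 0.003 (d − c)/c = 0.003 × (530 − 213.64)/213.64 = 0.00444.
ε_t is between 0.004 and 0.005 — transition zone.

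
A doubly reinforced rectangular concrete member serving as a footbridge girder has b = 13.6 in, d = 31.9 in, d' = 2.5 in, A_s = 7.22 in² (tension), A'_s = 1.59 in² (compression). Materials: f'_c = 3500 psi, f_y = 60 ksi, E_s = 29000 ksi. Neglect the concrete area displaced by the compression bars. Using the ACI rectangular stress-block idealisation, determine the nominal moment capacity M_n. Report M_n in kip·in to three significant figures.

Assume both steels yield.
a = (A_s − A'_s) f_y/(0.85 f'_c b) = (7.22 − 1.59) × 60/(0.85 × 3.5 × 13.6) = 8.349 in.
c = a/β₁ = 8.349/0.85 = 9.822 in; ε'_s = 0.003(c − d')/c = 0.0022 ≥ ε_y = 0.0021, so the compression steel yields.
M_n = (A_s − A'_s) f_y (d − a/2) + A'_s f_y (d − d') = 337.8 × (31.9 − 4.1745) + 95.4 × (31.9 − 2.5) = 9365.7 + 2804.8 = 12170.5 kip·in.

M_n ≈ 12200 kip·in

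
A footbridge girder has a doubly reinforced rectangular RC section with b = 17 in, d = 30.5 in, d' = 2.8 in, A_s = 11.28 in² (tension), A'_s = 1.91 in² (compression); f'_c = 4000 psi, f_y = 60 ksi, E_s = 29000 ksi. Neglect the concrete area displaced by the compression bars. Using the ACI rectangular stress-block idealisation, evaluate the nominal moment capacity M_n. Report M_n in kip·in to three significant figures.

M_n ≈ 17600 kip·in

Assume both steels yield.
a = (A_s − A'_s) f_y/(0.85 f'_c b) = (11.28 − 1.91) × 60/(0.85 × 4 × 17) = 9.727 in.
c = a/β₁ = 9.727/0.85 = 11.444 in; ε'_s = 0.003(c − d')/c = 0.0023 ≥ ε_y = 0.0021, so the compression steel yields.
M_n = (A_s − A'_s) f_y (d − a/2) + A'_s f_y (d − d') = 562.2 × (30.5 − 4.8635) + 114.6 × (30.5 − 2.8) = 14412.8 + 3174.4 = 17587.2 kip·in.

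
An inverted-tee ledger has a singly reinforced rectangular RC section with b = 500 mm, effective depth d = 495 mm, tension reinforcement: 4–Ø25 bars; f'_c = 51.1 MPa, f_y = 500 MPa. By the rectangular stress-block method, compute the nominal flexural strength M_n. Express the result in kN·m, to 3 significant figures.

M_n ≈ 464 kN·m

A_s = 4 × 491 = 1964 mm².
T = A_s f_y = 1964 × 500 = 982000 N = 982 kN.
From C = T: a = T/(0.85 f'_c b) = 982000/(0.85 × 51.1 × 500) = 45.22 mm.
M_n = T(d − a/2) = 982 kN × (495 − 22.61) mm = 463.89 kN·m.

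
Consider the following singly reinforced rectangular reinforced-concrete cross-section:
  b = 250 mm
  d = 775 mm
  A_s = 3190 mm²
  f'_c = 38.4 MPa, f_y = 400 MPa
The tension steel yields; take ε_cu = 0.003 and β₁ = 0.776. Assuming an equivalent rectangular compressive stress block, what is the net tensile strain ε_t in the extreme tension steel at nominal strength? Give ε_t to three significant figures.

a = A_s f_y/(0.85 f'_c b) = 156.37 mm.
β₁ = 0.776, so c = a/β₁ = 156.37/0.776 = 201.51 mm.
From the linear strain diagram with ε_cu = 0.003: ε_t = 0.003 (d − c)/c = 0.003 × (775 − 201.51)/201.51 = 0.00854.
Since ε_t ≥ 0.005, the section is tension-controlled.

ε_t ≈ 0.00854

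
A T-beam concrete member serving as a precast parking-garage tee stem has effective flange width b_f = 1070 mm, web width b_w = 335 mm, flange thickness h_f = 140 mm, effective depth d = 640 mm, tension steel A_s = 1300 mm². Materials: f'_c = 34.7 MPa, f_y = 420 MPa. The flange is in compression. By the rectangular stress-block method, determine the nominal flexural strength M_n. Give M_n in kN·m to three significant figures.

M_n ≈ 345 kN·m

Tension: T = A_s f_y = 1300 × 420 = 546000 N.
Try a within the flange: a = T/(0.85 f'_c b_f) = 546000/(0.85 × 34.7 × 1070) = 17.30 mm.
Since a = 17.30 ≤ h_f = 140 mm, the stress block lies entirely in the flange; analyse as a rectangular beam of width b_f.
M_n = T(d − a/2) = 546000 × (640 − 8.65) = 344.72 × 10⁶ N·mm.
M_n = 344.72 kN·m.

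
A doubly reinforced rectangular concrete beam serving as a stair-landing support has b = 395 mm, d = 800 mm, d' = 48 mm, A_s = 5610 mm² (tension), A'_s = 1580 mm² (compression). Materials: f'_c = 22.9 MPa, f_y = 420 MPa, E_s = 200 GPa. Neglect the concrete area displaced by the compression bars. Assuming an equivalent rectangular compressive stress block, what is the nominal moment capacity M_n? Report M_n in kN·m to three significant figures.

M_n ≈ 1670 kN·m

Assume both tension and compression steel yield.
Net tension couple steel: A_s − A'_s = 4030 mm².
a = (A_s − A'_s) f_y / (0.85 f'_c b) = 1692600/(0.85 × 22.9 × 395) = 220.14 mm.
c = a/β₁ = 220.14/0.85 = 258.99 mm; ε'_s = 0.003(c − d')/c = 0.0024 ≥ f_y/E_s = 0.0021, so compression steel does yield.
M_n = (A_s − A'_s) f_y (d − a/2) + A'_s f_y (d − d') = [1692600 × (800 − 110.07) + 663600 × (800 − 48)] × 10⁻⁶ = 1167.78 + 499.03 = 1666.81 kN·m.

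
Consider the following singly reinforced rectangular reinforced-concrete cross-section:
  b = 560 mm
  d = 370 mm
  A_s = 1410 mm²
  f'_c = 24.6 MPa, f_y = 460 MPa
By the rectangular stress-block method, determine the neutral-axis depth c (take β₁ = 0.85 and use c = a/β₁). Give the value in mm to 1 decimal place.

T = A_s f_y = 1410 × 460 = 648600 N = 648.6 kN.
Setting C = 0.85 f'_c a b equal to T: a = 648600/(0.85 × 24.6 × 560) = 55.390 mm.
With β₁ = 0.85, c = a/β₁ = 55.390/0.85 = 65.2 mm.

c ≈ 65.2 mm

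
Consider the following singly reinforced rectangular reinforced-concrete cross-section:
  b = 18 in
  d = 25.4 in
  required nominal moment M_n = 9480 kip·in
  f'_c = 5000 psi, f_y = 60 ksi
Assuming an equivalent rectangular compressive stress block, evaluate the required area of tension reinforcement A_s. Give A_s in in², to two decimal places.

From M_n = 0.85 f'_c a b (d − a/2):
a = d − √(d² − 2M_n/(0.85 f'_c b)) = 25.4 − √(25.4² − 2 × 9480/(0.85 × 5 × 18)) = 5.467 in.
A_s = 0.85 f'_c a b / f_y = 0.85 × 5 × 5.467 × 18 / 60 = 6.970 in².

A_s ≈ 6.97 in²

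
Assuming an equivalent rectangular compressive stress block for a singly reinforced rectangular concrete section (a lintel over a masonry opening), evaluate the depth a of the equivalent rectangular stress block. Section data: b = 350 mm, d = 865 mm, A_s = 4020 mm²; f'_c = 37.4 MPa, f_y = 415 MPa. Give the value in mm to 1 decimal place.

a ≈ 149.9 mm

T = A_s f_y = 4020 × 415 = 1668300 N = 1668.3 kN.
Setting C = 0.85 f'_c a b equal to T: a = 1668300/(0.85 × 37.4 × 350) = 149.9 mm.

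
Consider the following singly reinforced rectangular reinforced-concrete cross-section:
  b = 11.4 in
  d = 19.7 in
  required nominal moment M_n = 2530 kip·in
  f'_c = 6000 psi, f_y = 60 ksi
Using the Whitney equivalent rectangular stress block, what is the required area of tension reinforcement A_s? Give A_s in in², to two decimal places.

From M_n = 0.85 f'_c a b (d − a/2):
a = d − √(d² − 2M_n/(0.85 f'_c b)) = 19.7 − √(19.7² − 2 × 2530/(0.85 × 6 × 11.4)) = 2.349 in.
A_s = 0.85 f'_c a b / f_y = 0.85 × 6 × 2.349 × 11.4 / 60 = 2.276 in².

A_s ≈ 2.28 in²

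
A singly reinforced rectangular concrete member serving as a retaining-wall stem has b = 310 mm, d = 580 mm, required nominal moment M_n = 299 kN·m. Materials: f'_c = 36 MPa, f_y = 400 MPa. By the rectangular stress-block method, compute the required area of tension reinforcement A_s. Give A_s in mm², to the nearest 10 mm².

With M_n = 0.85 f'_c a b (d − a/2), solve the quadratic for a:
a = d − √(d² − 2M_n/(0.85 f'_c b)) = 580 − √(580² − 2 × 299×10⁶/(0.85 × 36 × 310)) = 57.16 mm.
A_s = 0.85 f'_c a b / f_y = 0.85 × 36 × 57.16 × 310 / 400 = 1355.5 mm².

A_s ≈ 1360 mm²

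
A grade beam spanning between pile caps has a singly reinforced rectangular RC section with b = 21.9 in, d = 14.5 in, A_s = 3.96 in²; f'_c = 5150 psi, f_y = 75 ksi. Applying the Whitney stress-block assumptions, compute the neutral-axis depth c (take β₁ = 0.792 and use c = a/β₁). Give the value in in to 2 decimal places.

T = A_s f_y = 3.96 × 75 = 297 kips.
a = T/(0.85 f'_c b) = 297/(0.85 × 5.15 × 21.9) = 3.0980 in.
With β₁ = 0.792, c = a/β₁ = 3.0980/0.792 = 3.91 in.

c ≈ 3.91 in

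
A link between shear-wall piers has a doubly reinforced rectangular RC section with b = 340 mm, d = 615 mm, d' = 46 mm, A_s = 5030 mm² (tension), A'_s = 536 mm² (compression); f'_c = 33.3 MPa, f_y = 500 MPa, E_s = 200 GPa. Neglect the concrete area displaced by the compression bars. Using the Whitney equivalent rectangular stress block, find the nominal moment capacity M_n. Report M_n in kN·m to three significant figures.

Assume both tension and compression steel yield.
Net tension couple steel: A_s − A'_s = 4494 mm².
a = (A_s − A'_s) f_y / (0.85 f'_c b) = 2247000/(0.85 × 33.3 × 340) = 233.49 mm.
c = a/β₁ = 233.49/0.812 = 287.55 mm; ε'_s = 0.003(c − d')/c = 0.0025 ≥ f_y/E_s = 0.0025, so compression steel does yield.
M_n = (A_s − A'_s) f_y (d − a/2) + A'_s f_y (d − d') = [2247000 × (615 − 116.745) + 268000 × (615 − 46)] × 10⁻⁶ = 1119.58 + 152.49 = 1272.07 kN·m.

M_n ≈ 1270 kN·m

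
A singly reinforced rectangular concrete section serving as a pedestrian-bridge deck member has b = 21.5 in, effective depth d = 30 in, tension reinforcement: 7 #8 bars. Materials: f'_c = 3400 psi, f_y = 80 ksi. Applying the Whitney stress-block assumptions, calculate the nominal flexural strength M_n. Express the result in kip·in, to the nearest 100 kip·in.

M_n ≈ 11700 kip·in

A_s = 7 × 0.79 = 5.53 in².
T = A_s f_y = 5.53 × 80 = 442.4 kips.
a = T/(0.85 f'_c b) = 442.4/(0.85 × 3.4 × 21.5) = 7.120 in.
M_n = T(d − a/2) = 442.4 × (30 − 3.56) = 11697.1 kip·in.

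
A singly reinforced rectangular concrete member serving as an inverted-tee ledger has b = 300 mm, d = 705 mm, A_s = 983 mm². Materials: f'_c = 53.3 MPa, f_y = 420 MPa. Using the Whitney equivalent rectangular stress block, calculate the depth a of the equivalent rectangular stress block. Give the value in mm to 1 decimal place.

T = A_s f_y = 983 × 420 = 412860 N = 412.86 kN.
Setting C = 0.85 f'_c a b equal to T: a = 412860/(0.85 × 53.3 × 300) = 30.4 mm.

a ≈ 30.4 mm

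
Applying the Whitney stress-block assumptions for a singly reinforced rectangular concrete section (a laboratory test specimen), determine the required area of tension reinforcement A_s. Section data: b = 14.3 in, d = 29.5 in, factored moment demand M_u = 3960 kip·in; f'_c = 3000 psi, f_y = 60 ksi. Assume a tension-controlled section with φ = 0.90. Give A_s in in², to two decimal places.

A_s ≈ 2.69 in²

M_n = M_u/φ = 3960/0.90 = 4400 kip·in.
From M_n = 0.85 f'_c a b (d − a/2):
a = d − √(d² − 2M_n/(0.85 f'_c b)) = 29.5 − √(29.5² − 2 × 4400/(0.85 × 3 × 14.3)) = 4.422 in.
A_s = 0.85 f'_c a b / f_y = 0.85 × 3 × 4.422 × 14.3 / 60 = 2.687 in².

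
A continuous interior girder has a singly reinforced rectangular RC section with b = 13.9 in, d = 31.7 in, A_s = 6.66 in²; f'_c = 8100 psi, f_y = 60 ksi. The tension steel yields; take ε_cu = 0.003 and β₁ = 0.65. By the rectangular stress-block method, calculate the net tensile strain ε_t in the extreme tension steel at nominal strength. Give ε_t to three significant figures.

ε_t ≈ 0.0118

a = A_s f_y/(0.85 f'_c b) = 4.175 in.
β₁ = 0.65, so c = a/β₁ = 4.175/0.65 = 6.423 in.
From the linear strain diagram with ε_cu = 0.003: ε_t = 0.003 (d − c)/c = 0.003 × (31.7 − 6.423)/6.423 = 0.0118.
Since ε_t ≥ 0.005, the section is tension-controlled.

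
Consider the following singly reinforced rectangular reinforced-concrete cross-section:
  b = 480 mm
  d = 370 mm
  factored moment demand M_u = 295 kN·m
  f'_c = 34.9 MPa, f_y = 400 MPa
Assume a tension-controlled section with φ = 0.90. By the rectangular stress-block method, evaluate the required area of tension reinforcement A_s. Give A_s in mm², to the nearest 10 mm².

M_n = M_u/φ = 295/0.90 = 327.778 kN·m.
With M_n = 0.85 f'_c a b (d − a/2), solve the quadratic for a:
a = d − √(d² − 2M_n/(0.85 f'_c b)) = 370 − √(370² − 2 × 327.778×10⁶/(0.85 × 34.9 × 480)) = 68.57 mm.
A_s = 0.85 f'_c a b / f_y = 0.85 × 34.9 × 68.57 × 480 / 400 = 2441.0 mm².

A_s ≈ 2440 mm²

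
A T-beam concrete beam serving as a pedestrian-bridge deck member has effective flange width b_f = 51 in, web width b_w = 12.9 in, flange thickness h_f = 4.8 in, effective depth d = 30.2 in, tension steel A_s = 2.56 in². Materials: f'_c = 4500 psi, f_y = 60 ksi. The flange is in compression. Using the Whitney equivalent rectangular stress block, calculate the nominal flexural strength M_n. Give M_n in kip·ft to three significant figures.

Tension: T = A_s f_y = 2.56 × 60 = 153.6 kips.
Try a within the flange: a = T/(0.85 f'_c b_f) = 153.6/(0.85 × 4.5 × 51) = 0.787 in.
Since a = 0.787 ≤ h_f = 4.8 in, the stress block lies entirely in the flange; analyse as a rectangular beam of width b_f.
M_n = T(d − a/2) = 153.6 × (30.2 − 0.3935) = 4578.3 kip·in.
M_n = 4578.3/12 = 381.53 kip·ft.

M_n ≈ 382 kip·ft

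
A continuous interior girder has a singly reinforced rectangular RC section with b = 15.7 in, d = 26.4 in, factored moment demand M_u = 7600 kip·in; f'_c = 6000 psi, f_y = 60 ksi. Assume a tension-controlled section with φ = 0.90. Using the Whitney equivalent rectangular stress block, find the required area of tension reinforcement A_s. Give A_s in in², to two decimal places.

A_s ≈ 5.81 in²

M_n = M_u/φ = 7600/0.90 = 8444.44 kip·in.
From M_n = 0.85 f'_c a b (d − a/2):
a = d − √(d² − 2M_n/(0.85 f'_c b)) = 26.4 − √(26.4² − 2 × 8444.44/(0.85 × 6 × 15.7)) = 4.354 in.
A_s = 0.85 f'_c a b / f_y = 0.85 × 6 × 4.354 × 15.7 / 60 = 5.810 in².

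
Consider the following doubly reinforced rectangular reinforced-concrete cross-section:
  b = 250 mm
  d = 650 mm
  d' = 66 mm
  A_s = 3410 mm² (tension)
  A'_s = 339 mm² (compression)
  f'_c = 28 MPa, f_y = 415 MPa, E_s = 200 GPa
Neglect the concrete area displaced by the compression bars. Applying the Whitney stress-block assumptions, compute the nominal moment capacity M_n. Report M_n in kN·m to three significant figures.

Assume both tension and compression steel yield.
Net tension couple steel: A_s − A'_s = 3071 mm².
a = (A_s − A'_s) f_y / (0.85 f'_c b) = 1274465/(0.85 × 28 × 250) = 214.20 mm.
c = a/β₁ = 214.20/0.85 = 252.00 mm; ε'_s = 0.003(c − d')/c = 0.0022 ≥ f_y/E_s = 0.0021, so compression steel does yield.
M_n = (A_s − A'_s) f_y (d − a/2) + A'_s f_y (d − d') = [1274465 × (650 − 107.1) + 140685 × (650 − 66)] × 10⁻⁶ = 691.91 + 82.16 = 774.07 kN·m.

M_n ≈ 774 kN·m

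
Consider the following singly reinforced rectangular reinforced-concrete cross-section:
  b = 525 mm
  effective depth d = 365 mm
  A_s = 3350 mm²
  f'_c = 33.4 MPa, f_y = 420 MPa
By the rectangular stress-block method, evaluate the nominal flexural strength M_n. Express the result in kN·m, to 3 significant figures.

T = A_s f_y = 3350 × 420 = 1407000 N = 1407 kN.
From C = T: a = T/(0.85 f'_c b) = 1407000/(0.85 × 33.4 × 525) = 94.40 mm.
M_n = T(d − a/2) = 1407 kN × (365 − 47.2) mm = 447.14 kN·m.

M_n ≈ 447 kN·m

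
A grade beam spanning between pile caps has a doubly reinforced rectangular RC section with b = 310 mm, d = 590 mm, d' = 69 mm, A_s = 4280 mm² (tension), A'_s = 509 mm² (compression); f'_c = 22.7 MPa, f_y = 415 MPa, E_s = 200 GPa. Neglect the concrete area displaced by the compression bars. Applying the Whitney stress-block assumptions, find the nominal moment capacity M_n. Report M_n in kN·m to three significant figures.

Assume both tension and compression steel yield.
Net tension couple steel: A_s − A'_s = 3771 mm².
a = (A_s − A'_s) f_y / (0.85 f'_c b) = 1564965/(0.85 × 22.7 × 310) = 261.64 mm.
c = a/β₁ = 261.64/0.85 = 307.81 mm; ε'_s = 0.003(c − d')/c = 0.0023 ≥ f_y/E_s = 0.0021, so compression steel does yield.
M_n = (A_s − A'_s) f_y (d − a/2) + A'_s f_y (d − d') = [1564965 × (590 − 130.82) + 211235 × (590 − 69)] × 10⁻⁶ = 718.60 + 110.05 = 828.65 kN·m.

M_n ≈ 829 kN·m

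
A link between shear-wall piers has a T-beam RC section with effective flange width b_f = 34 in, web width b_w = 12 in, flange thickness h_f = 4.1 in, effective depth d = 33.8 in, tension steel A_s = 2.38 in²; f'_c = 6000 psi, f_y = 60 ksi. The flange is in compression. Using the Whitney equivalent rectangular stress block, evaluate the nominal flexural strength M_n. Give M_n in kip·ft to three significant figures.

Tension: T = A_s f_y = 2.38 × 60 = 142.8 kips.
Try a within the flange: a = T/(0.85 f'_c b_f) = 142.8/(0.85 × 6 × 34) = 0.824 in.
Since a = 0.824 ≤ h_f = 4.1 in, the stress block lies entirely in the flange; analyse as a rectangular beam of width b_f.
M_n = T(d − a/2) = 142.8 × (33.8 − 0.412) = 4767.8 kip·in.
M_n = 4767.8/12 = 397.32 kip·ft.

M_n ≈ 397 kip·ft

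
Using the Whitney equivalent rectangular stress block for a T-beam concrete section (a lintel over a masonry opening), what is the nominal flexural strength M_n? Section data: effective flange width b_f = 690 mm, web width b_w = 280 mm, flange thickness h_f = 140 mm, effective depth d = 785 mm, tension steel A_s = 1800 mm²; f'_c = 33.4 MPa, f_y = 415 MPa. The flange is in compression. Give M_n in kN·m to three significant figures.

M_n ≈ 572 kN·m

Tension: T = A_s f_y = 1800 × 415 = 747000 N.
Try a within the flange: a = T/(0.85 f'_c b_f) = 747000/(0.85 × 33.4 × 690) = 38.13 mm.
Since a = 38.13 ≤ h_f = 140 mm, the stress block lies entirely in the flange; analyse as a rectangular beam of width b_f.
M_n = T(d − a/2) = 747000 × (785 − 19.065) = 572.15 × 10⁶ N·mm.
M_n = 572.15 kN·m.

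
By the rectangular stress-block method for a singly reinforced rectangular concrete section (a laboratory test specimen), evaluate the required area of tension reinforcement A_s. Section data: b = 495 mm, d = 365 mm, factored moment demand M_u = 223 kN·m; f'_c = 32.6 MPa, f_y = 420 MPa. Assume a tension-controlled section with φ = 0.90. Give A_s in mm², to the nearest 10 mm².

M_n = M_u/φ = 223/0.90 = 247.778 kN·m.
With M_n = 0.85 f'_c a b (d − a/2), solve the quadratic for a:
a = d − √(d² − 2M_n/(0.85 f'_c b)) = 365 − √(365² − 2 × 247.778×10⁶/(0.85 × 32.6 × 495)) = 53.40 mm.
A_s = 0.85 f'_c a b / f_y = 0.85 × 32.6 × 53.40 × 495 / 420 = 1743.9 mm².

A_s ≈ 1740 mm²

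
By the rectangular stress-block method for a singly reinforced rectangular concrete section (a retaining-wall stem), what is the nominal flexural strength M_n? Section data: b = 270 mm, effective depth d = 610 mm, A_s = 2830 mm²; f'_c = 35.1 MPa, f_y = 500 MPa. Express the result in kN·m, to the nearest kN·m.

M_n ≈ 739 kN·m

T = A_s f_y = 2830 × 500 = 1415000 N = 1415 kN.
From C = T: a = T/(0.85 f'_c b) = 1415000/(0.85 × 35.1 × 270) = 175.66 mm.
M_n = T(d − a/2) = 1415 kN × (610 − 87.83) mm = 738.87 kN·m.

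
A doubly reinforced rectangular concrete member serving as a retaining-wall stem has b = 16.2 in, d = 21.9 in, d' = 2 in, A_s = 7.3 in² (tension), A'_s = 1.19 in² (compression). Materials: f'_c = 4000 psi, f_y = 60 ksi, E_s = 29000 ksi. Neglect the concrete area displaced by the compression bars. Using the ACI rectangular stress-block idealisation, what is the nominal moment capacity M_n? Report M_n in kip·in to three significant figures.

M_n ≈ 8230 kip·in

Assume both steels yield.
a = (A_s − A'_s) f_y/(0.85 f'_c b) = (7.3 − 1.19) × 60/(0.85 × 4 × 16.2) = 6.656 in.
c = a/β₁ = 6.656/0.85 = 7.831 in; ε'_s = 0.003(c − d')/c = 0.0022 ≥ ε_y = 0.0021, so the compression steel yields.
M_n = (A_s − A'_s) f_y (d − a/2) + A'_s f_y (d − d') = 366.6 × (21.9 − 3.328) + 71.4 × (21.9 − 2) = 6808.5 + 1420.9 = 8229.4 kip·in.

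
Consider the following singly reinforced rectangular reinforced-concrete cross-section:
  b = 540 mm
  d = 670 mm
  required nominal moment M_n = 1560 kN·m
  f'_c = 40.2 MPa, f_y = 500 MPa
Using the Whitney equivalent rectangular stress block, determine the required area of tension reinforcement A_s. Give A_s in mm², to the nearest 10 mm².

A_s ≈ 5200 mm²

With M_n = 0.85 f'_c a b (d − a/2), solve the quadratic for a:
a = d − √(d² − 2M_n/(0.85 f'_c b)) = 670 − √(670² − 2 × 1560×10⁶/(0.85 × 40.2 × 540)) = 141.03 mm.
A_s = 0.85 f'_c a b / f_y = 0.85 × 40.2 × 141.03 × 540 / 500 = 5204.5 mm².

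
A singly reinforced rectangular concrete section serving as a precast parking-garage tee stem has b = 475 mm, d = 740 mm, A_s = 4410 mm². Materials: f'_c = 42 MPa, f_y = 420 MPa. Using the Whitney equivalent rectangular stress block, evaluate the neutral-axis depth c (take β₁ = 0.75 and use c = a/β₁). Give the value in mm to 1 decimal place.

c ≈ 145.6 mm

T = A_s f_y = 4410 × 420 = 1852200 N = 1852.2 kN.
Setting C = 0.85 f'_c a b equal to T: a = 1852200/(0.85 × 42 × 475) = 109.226 mm.
With β₁ = 0.75, c = a/β₁ = 109.226/0.75 = 145.6 mm.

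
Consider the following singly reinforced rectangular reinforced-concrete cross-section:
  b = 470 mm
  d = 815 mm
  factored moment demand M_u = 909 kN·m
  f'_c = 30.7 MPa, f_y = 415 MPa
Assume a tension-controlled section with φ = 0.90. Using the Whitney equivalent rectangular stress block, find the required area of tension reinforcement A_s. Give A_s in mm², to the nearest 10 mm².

A_s ≈ 3200 mm²

M_n = M_u/φ = 909/0.90 = 1010 kN·m.
With M_n = 0.85 f'_c a b (d − a/2), solve the quadratic for a:
a = d − √(d² − 2M_n/(0.85 f'_c b)) = 815 − √(815² − 2 × 1010×10⁶/(0.85 × 30.7 × 470)) = 108.23 mm.
A_s = 0.85 f'_c a b / f_y = 0.85 × 30.7 × 108.23 × 470 / 415 = 3198.6 mm².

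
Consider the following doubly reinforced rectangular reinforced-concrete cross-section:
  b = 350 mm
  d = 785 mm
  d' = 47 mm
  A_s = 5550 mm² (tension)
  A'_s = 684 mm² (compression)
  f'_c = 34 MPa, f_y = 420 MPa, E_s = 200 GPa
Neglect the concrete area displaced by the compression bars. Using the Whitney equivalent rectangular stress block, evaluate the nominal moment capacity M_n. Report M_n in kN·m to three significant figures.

M_n ≈ 1610 kN·m

Assume both tension and compression steel yield.
Net tension couple steel: A_s − A'_s = 4866 mm².
a = (A_s − A'_s) f_y / (0.85 f'_c b) = 2043720/(0.85 × 34 × 350) = 202.05 mm.
c = a/β₁ = 202.05/0.807 = 250.37 mm; ε'_s = 0.003(c − d')/c = 0.0024 ≥ f_y/E_s = 0.0021, so compression steel does yield.
M_n = (A_s − A'_s) f_y (d − a/2) + A'_s f_y (d − d') = [2043720 × (785 − 101.025) + 287280 × (785 − 47)] × 10⁻⁶ = 1397.85 + 212.01 = 1609.86 kN·m.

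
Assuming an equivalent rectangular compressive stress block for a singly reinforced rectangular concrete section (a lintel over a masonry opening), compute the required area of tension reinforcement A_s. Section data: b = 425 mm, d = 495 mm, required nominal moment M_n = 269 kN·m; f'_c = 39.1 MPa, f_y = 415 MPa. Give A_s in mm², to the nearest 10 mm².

With M_n = 0.85 f'_c a b (d − a/2), solve the quadratic for a:
a = d − √(d² − 2M_n/(0.85 f'_c b)) = 495 − √(495² − 2 × 269×10⁶/(0.85 × 39.1 × 425)) = 40.10 mm.
A_s = 0.85 f'_c a b / f_y = 0.85 × 39.1 × 40.10 × 425 / 415 = 1364.8 mm².

A_s ≈ 1360 mm²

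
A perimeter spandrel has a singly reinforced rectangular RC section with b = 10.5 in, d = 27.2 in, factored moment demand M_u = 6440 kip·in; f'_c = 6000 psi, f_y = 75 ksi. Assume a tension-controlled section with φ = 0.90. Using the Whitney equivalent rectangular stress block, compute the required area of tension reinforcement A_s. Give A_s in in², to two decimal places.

M_n = M_u/φ = 6440/0.90 = 7155.56 kip·in.
From M_n = 0.85 f'_c a b (d − a/2):
a = d − √(d² − 2M_n/(0.85 f'_c b)) = 27.2 − √(27.2² − 2 × 7155.56/(0.85 × 6 × 10.5)) = 5.461 in.
A_s = 0.85 f'_c a b / f_y = 0.85 × 6 × 5.461 × 10.5 / 75 = 3.899 in².

A_s ≈ 3.90 in²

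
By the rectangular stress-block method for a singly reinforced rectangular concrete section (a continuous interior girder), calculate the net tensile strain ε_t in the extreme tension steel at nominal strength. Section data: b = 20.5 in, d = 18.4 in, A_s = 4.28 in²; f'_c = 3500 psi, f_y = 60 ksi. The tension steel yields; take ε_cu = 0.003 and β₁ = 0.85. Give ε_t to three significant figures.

ε_t ≈ 0.00814

a = A_s f_y/(0.85 f'_c b) = 4.211 in.
β₁ = 0.85, so c = a/β₁ = 4.211/0.85 = 4.954 in.
From the linear strain diagram with ε_cu = 0.003: ε_t = 0.003 (d − c)/c = 0.003 × (18.4 − 4.954)/4.954 = 0.00814.
Since ε_t ≥ 0.005, the section is tension-controlled.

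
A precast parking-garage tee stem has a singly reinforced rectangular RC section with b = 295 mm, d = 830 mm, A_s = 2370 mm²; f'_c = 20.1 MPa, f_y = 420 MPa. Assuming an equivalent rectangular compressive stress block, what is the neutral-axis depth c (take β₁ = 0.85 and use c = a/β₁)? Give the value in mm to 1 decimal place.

c ≈ 232.3 mm

T = A_s f_y = 2370 × 420 = 995400 N = 995.4 kN.
Setting C = 0.85 f'_c a b equal to T: a = 995400/(0.85 × 20.1 × 295) = 197.497 mm.
With β₁ = 0.85, c = a/β₁ = 197.497/0.85 = 232.3 mm.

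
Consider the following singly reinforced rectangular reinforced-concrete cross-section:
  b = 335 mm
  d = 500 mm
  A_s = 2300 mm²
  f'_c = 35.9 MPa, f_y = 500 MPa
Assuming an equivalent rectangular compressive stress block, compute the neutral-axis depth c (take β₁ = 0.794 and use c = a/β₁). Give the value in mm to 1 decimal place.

c ≈ 141.7 mm

T = A_s f_y = 2300 × 500 = 1150000 N = 1150 kN.
Setting C = 0.85 f'_c a b equal to T: a = 1150000/(0.85 × 35.9 × 335) = 112.497 mm.
With β₁ = 0.794, c = a/β₁ = 112.497/0.794 = 141.7 mm.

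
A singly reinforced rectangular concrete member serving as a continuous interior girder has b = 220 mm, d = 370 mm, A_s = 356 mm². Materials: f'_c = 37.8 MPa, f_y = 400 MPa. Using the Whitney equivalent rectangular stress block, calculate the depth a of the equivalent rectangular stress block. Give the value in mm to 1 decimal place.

T = A_s f_y = 356 × 400 = 142400 N = 142.4 kN.
Setting C = 0.85 f'_c a b equal to T: a = 142400/(0.85 × 37.8 × 220) = 20.1 mm.

a ≈ 20.1 mm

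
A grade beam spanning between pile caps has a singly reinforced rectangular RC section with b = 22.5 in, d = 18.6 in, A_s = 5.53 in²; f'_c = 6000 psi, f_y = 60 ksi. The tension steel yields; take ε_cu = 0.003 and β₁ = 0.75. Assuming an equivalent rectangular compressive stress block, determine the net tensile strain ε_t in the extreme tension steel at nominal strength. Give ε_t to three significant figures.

ε_t ≈ 0.0115

a = A_s f_y/(0.85 f'_c b) = 2.892 in.
β₁ = 0.75, so c = a/β₁ = 2.892/0.75 = 3.856 in.
From the linear strain diagram with ε_cu = 0.003: ε_t = 0.003 (d − c)/c = 0.003 × (18.6 − 3.856)/3.856 = 0.0115.
Since ε_t ≥ 0.005, the section is tension-controlled.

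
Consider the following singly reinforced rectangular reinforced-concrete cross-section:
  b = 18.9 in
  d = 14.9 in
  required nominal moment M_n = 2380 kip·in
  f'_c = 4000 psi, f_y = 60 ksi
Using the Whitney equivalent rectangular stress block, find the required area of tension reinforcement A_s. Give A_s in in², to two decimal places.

A_s ≈ 2.93 in²

From M_n = 0.85 f'_c a b (d − a/2):
a = d − √(d² − 2M_n/(0.85 f'_c b)) = 14.9 − √(14.9² − 2 × 2380/(0.85 × 4 × 18.9)) = 2.737 in.
A_s = 0.85 f'_c a b / f_y = 0.85 × 4 × 2.737 × 18.9 / 60 = 2.931 in².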